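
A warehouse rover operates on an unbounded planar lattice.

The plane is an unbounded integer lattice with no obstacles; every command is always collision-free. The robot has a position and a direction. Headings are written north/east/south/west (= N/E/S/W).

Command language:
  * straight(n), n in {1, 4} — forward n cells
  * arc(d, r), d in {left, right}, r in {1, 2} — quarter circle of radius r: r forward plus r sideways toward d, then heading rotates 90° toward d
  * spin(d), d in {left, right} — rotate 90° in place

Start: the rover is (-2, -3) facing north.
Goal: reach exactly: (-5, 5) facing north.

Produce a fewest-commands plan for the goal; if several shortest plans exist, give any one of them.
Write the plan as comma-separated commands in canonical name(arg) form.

t0: (-2, -3) facing north
step 1 (arc(left, 1)): (-3, -2) facing west
step 2 (arc(right, 2)): (-5, 0) facing north
step 3 (straight(1)): (-5, 1) facing north
step 4 (straight(4)): (-5, 5) facing north
minimal: 4 command(s), checked below 4.

arc(left, 1), arc(right, 2), straight(1), straight(4)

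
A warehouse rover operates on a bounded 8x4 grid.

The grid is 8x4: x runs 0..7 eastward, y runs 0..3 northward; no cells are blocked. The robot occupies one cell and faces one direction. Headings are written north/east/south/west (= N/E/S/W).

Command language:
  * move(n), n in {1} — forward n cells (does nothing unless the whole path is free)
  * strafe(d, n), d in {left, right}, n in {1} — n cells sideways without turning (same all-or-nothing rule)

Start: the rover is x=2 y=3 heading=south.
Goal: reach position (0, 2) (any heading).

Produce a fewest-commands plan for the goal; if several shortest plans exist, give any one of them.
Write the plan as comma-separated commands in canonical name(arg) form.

begin: x=2 y=3 heading=south
step 1 (strafe(right, 1)): x=1 y=3 heading=south
step 2 (strafe(right, 1)): x=0 y=3 heading=south
step 3 (move(1)): x=0 y=2 heading=south
no 2-step plan works, so 3 is optimal.

strafe(right, 1), strafe(right, 1), move(1)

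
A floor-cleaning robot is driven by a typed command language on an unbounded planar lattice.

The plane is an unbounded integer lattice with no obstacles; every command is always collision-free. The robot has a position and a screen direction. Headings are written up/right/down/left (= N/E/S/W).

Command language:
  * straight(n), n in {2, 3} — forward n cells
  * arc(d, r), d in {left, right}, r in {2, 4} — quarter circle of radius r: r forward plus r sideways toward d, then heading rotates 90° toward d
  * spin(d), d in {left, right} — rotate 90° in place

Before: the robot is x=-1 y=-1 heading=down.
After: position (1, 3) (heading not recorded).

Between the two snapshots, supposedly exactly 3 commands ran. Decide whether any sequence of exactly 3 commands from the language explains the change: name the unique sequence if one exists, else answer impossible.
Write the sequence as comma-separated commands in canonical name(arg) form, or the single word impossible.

key: order matters: swapping spin(left) and straight(2) lands elsewhere
begin: x=-1 y=-1 heading=down
1. spin(left) → x=-1 y=-1 heading=right
2. arc(left, 2) → x=1 y=1 heading=up
3. straight(2) → x=1 y=3 heading=up
no rival 3-sequence matches.

spin(left), arc(left, 2), straight(2)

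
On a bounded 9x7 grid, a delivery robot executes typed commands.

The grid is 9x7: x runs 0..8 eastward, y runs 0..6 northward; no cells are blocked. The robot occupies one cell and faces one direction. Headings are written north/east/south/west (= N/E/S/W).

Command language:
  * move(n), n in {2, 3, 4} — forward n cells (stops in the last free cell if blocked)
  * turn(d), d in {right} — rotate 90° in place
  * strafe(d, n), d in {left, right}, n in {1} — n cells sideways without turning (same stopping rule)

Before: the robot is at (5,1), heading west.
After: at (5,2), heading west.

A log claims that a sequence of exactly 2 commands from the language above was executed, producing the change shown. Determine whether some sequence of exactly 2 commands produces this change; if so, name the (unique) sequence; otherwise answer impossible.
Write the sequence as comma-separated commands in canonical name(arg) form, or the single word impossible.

impossible

every 2-command combo misses the target.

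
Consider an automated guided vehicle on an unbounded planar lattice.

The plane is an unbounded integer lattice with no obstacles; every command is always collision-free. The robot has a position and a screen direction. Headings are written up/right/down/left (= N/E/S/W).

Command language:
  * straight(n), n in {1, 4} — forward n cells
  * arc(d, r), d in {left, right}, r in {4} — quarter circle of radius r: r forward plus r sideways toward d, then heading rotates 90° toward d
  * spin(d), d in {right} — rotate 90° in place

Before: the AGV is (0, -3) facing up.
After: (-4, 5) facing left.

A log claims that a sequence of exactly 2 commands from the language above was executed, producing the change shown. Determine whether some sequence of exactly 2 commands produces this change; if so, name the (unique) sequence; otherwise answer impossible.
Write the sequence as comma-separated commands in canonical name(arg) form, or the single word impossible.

key: running arc(left, 4) before straight(4) would end elsewhere — order is forced
t0: (0, -3) facing up
t=1 straight(4) ⇒ (0, 1) facing up
t=2 arc(left, 4) ⇒ (-4, 5) facing left
uniquely the one of 25 2-step routes that fits.

straight(4), arc(left, 4)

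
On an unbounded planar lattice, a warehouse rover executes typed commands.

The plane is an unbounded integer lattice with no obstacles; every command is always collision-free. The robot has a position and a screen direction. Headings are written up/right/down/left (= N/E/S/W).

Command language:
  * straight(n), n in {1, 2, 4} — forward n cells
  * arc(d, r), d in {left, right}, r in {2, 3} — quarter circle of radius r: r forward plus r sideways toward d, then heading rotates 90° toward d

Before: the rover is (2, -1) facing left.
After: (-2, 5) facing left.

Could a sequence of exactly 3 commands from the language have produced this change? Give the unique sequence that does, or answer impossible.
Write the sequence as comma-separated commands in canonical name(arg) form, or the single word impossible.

arc(right, 2), straight(2), arc(left, 2)

key: running arc(left, 2) before arc(right, 2) would end elsewhere — order is forced
t0: (2, -1) facing left
[1] after arc(right, 2): (0, 1) facing up
[2] after straight(2): (0, 3) facing up
[3] after arc(left, 2): (-2, 5) facing left
uniquely the one of 343 3-step routes that fits.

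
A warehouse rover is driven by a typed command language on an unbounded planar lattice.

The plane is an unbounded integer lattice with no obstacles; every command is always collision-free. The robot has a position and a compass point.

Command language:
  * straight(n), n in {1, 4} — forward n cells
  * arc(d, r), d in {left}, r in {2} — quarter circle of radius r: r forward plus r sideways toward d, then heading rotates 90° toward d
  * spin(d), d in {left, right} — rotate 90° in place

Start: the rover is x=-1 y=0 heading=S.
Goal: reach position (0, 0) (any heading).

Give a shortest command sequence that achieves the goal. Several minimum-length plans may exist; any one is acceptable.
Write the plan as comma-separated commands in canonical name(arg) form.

spin(left), straight(1)

begin: x=-1 y=0 heading=S
step 1 (spin(left)): x=-1 y=0 heading=E
step 2 (straight(1)): x=0 y=0 heading=E
no 1-step plan works, so 2 is optimal.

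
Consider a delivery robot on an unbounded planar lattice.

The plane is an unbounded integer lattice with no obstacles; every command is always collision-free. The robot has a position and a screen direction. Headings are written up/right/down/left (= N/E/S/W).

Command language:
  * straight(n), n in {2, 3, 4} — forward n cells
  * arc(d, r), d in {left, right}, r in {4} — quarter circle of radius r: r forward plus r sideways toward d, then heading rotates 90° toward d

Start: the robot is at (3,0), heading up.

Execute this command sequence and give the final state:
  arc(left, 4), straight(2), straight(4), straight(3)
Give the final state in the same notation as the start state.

at (-10,4), heading left

initial: at (3,0), heading up
step 1 (arc(left, 4)): at (-1,4), heading left
step 2 (straight(2)): at (-3,4), heading left
step 3 (straight(4)): at (-7,4), heading left
step 4 (straight(3)): at (-10,4), heading left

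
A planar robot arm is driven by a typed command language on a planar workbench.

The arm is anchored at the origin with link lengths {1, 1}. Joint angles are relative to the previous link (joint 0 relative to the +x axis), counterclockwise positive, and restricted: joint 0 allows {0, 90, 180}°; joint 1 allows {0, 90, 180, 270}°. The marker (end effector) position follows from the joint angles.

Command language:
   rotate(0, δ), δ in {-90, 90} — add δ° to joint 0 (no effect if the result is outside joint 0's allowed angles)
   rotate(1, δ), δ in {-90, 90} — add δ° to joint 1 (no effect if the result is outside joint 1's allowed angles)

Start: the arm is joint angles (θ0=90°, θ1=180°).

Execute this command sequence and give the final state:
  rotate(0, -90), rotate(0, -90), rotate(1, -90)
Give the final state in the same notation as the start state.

joint angles (θ0=0°, θ1=90°)

start: joint angles (θ0=90°, θ1=180°)
t=1 rotate(0, -90) ⇒ joint angles (θ0=0°, θ1=180°)
t=2 rotate(0, -90) ⇒ joint angles (θ0=0°, θ1=180°)
t=3 rotate(1, -90) ⇒ joint angles (θ0=0°, θ1=90°)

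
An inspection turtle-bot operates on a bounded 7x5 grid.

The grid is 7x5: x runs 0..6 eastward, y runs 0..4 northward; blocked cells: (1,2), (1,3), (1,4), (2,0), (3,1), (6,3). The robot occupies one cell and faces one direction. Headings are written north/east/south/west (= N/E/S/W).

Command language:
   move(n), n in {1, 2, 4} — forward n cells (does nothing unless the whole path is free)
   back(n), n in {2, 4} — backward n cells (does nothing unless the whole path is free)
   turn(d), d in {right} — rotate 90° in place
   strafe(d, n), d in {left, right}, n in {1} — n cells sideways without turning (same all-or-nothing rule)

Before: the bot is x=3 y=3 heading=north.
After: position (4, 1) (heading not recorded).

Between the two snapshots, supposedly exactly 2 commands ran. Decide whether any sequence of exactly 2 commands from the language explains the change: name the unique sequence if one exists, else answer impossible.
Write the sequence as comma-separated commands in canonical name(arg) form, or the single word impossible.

strafe(right, 1), back(2)

key: order matters: swapping strafe(right, 1) and back(2) lands elsewhere
begin: x=3 y=3 heading=north
[1] after strafe(right, 1): x=4 y=3 heading=north
[2] after back(2): x=4 y=1 heading=north
all 64 alternatives checked — unique.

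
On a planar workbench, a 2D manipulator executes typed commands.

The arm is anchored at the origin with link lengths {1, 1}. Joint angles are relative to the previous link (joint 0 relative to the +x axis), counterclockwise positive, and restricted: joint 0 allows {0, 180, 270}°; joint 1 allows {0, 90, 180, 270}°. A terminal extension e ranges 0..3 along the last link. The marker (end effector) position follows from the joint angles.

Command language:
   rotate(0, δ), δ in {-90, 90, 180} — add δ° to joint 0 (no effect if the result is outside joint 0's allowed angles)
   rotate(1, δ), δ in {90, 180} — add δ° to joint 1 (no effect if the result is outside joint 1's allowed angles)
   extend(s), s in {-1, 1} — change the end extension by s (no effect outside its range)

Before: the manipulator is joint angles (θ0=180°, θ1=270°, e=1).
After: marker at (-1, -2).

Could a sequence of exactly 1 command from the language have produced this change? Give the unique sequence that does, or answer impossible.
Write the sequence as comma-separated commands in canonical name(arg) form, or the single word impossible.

rotate(1, 180)

begin: joint angles (θ0=180°, θ1=270°, e=1)
step 1 (rotate(1, 180)): joint angles (θ0=180°, θ1=90°, e=1)
all 7 alternatives checked — unique.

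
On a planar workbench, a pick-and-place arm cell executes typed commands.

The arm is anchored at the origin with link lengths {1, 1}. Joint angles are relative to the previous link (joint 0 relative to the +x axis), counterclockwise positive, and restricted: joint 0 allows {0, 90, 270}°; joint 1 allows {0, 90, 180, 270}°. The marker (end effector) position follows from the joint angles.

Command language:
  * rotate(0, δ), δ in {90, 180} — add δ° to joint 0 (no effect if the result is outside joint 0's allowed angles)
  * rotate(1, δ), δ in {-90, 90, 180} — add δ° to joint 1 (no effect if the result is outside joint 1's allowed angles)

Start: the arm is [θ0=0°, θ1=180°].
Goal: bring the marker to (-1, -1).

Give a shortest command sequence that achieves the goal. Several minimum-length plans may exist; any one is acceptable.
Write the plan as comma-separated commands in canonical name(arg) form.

rotate(1, 90), rotate(0, 90), rotate(0, 180)

t0: [θ0=0°, θ1=180°]
1. rotate(1, 90) → [θ0=0°, θ1=270°]
2. rotate(0, 90) → [θ0=90°, θ1=270°]
3. rotate(0, 180) → [θ0=270°, θ1=270°]
shorter routes all fall short; 3 is best.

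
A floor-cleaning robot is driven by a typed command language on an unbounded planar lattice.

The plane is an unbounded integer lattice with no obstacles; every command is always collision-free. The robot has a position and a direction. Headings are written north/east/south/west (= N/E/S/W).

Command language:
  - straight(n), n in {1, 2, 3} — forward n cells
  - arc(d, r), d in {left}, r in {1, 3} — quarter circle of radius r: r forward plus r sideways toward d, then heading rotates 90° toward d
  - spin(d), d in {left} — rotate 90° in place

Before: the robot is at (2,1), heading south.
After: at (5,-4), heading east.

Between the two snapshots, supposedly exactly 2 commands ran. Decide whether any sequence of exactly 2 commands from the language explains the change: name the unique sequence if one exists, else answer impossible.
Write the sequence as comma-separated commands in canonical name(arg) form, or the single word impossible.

straight(2), arc(left, 3)

key: running arc(left, 3) before straight(2) would end elsewhere — order is forced
begin: at (2,1), heading south
t=1 straight(2) ⇒ at (2,-1), heading south
t=2 arc(left, 3) ⇒ at (5,-4), heading east
uniquely the one of 36 2-step routes that fits.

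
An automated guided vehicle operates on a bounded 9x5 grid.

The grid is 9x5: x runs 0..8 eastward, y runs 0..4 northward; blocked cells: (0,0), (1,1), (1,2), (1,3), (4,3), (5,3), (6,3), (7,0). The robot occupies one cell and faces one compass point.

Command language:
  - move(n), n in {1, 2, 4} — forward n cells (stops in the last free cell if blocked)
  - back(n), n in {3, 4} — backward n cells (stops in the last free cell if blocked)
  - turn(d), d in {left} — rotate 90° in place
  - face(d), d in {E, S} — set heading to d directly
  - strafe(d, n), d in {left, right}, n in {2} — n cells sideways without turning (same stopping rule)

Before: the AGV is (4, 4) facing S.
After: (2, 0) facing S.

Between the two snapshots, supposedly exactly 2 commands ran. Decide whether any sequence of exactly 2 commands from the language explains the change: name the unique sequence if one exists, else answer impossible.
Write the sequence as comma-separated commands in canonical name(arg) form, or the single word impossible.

key: order matters: swapping strafe(right, 2) and move(4) lands elsewhere
start: (4, 4) facing S
t=1 strafe(right, 2) ⇒ (2, 4) facing S
t=2 move(4) ⇒ (2, 0) facing S
all 100 alternatives checked — unique.

strafe(right, 2), move(4)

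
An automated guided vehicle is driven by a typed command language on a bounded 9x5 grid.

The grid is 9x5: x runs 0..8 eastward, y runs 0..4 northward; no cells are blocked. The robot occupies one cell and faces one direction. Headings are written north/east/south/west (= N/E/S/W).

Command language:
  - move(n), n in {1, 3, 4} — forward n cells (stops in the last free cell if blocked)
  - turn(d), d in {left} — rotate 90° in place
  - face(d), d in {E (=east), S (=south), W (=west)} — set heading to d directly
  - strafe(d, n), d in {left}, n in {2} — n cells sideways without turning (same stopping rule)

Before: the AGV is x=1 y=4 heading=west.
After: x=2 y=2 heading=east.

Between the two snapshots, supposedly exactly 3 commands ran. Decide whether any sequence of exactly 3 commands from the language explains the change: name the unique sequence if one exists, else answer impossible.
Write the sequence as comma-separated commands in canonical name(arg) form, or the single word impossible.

strafe(left, 2), face(E), move(1)

key: cell and facing (now E) both changed — the 3 commands mix motion and turning
t0: x=1 y=4 heading=west
[1] after strafe(left, 2): x=1 y=2 heading=west
[2] after face(E): x=1 y=2 heading=east
[3] after move(1): x=2 y=2 heading=east
all 512 alternatives checked — unique.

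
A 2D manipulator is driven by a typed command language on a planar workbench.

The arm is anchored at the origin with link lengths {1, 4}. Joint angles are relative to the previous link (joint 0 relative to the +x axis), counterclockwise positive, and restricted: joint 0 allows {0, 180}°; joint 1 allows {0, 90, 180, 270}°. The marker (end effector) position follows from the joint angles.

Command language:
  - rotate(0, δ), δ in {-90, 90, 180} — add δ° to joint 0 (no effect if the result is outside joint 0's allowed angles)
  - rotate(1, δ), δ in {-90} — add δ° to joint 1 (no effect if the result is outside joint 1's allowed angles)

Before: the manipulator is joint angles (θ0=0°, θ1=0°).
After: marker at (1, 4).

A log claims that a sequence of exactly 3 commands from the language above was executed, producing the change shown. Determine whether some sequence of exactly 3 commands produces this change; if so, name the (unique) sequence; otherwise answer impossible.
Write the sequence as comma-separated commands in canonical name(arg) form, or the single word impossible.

initial: joint angles (θ0=0°, θ1=0°)
[1] after rotate(1, -90): joint angles (θ0=0°, θ1=270°)
[2] after rotate(1, -90): joint angles (θ0=0°, θ1=180°)
[3] after rotate(1, -90): joint angles (θ0=0°, θ1=90°)
uniquely the one of 64 3-step routes that fits.

rotate(1, -90), rotate(1, -90), rotate(1, -90)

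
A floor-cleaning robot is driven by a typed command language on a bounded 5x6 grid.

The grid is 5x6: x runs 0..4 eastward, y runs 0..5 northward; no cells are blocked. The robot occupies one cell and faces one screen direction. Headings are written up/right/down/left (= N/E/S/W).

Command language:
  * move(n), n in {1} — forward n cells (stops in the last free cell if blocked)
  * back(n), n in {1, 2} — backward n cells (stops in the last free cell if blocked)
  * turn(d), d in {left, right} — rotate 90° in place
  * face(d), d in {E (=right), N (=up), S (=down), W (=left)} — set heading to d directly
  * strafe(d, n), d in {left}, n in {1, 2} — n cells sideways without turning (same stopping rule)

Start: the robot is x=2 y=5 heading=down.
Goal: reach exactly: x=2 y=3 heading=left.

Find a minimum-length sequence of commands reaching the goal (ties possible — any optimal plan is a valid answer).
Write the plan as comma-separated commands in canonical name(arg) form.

turn(right), strafe(left, 2)

initial: x=2 y=5 heading=down
[1] after turn(right): x=2 y=5 heading=left
[2] after strafe(left, 2): x=2 y=3 heading=left
no 1-step plan works, so 2 is optimal.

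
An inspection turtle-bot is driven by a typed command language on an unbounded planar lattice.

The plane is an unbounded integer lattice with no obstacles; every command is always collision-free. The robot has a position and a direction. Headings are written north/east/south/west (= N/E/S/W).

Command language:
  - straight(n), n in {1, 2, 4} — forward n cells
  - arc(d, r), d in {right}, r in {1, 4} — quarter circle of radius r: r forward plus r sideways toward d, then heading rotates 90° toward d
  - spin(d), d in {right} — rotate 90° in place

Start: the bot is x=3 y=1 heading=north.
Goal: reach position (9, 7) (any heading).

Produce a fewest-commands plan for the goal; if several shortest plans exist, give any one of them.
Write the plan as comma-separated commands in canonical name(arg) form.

t0: x=3 y=1 heading=north
step 1 (straight(2)): x=3 y=3 heading=north
step 2 (arc(right, 4)): x=7 y=7 heading=east
step 3 (straight(2)): x=9 y=7 heading=east
nothing shorter than 3 reaches the goal.

straight(2), arc(right, 4), straight(2)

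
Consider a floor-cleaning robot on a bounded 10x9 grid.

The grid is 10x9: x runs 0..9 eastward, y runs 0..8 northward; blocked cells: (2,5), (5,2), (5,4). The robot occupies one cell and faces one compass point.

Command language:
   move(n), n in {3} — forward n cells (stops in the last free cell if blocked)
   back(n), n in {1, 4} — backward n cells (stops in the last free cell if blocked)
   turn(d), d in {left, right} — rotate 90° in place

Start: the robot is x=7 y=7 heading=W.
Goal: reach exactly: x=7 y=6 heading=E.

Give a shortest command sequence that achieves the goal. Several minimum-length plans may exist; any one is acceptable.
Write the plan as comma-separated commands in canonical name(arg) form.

initial: x=7 y=7 heading=W
1. turn(right) → x=7 y=7 heading=N
2. back(1) → x=7 y=6 heading=N
3. turn(right) → x=7 y=6 heading=E
no 2-step plan works, so 3 is optimal.

turn(right), back(1), turn(right)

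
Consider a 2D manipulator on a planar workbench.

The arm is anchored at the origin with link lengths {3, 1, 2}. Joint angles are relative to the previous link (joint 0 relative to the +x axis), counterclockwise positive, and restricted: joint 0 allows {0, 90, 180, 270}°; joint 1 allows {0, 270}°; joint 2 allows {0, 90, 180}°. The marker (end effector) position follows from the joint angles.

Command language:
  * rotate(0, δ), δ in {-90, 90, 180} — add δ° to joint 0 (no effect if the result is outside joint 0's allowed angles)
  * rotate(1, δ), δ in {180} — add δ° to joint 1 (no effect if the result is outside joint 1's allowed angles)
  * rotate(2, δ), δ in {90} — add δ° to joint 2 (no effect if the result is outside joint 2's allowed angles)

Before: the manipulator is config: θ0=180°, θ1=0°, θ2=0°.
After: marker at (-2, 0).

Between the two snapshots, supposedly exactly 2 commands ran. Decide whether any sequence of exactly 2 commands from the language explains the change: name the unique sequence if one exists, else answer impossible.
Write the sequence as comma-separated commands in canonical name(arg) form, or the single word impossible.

rotate(2, 90), rotate(2, 90)

t0: config: θ0=180°, θ1=0°, θ2=0°
[1] after rotate(2, 90): config: θ0=180°, θ1=0°, θ2=90°
[2] after rotate(2, 90): config: θ0=180°, θ1=0°, θ2=180°
uniquely the one of 25 2-step routes that fits.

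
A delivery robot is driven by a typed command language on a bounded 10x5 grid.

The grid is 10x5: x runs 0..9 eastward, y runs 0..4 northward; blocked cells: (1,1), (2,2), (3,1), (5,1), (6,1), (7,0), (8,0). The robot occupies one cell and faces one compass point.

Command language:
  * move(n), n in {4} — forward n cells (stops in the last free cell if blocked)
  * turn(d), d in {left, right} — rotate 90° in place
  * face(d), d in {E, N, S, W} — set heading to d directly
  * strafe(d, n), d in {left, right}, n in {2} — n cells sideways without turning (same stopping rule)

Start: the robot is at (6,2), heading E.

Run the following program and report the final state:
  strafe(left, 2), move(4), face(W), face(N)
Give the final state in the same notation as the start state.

from: at (6,2), heading E
t=1 strafe(left, 2) ⇒ at (6,4), heading E
t=2 move(4) ⇒ at (9,4), heading E
t=3 face(W) ⇒ at (9,4), heading W
t=4 face(N) ⇒ at (9,4), heading N

at (9,4), heading N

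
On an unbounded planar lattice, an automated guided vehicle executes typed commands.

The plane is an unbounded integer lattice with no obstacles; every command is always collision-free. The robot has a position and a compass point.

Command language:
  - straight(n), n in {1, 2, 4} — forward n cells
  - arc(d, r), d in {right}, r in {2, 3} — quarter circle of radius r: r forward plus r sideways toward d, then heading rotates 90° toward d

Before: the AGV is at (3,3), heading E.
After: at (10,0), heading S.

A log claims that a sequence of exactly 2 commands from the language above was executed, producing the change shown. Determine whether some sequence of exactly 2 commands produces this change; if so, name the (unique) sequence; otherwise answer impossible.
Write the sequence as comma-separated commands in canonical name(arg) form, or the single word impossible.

straight(4), arc(right, 3)

key: order matters: swapping straight(4) and arc(right, 3) lands elsewhere
from: at (3,3), heading E
[1] after straight(4): at (7,3), heading E
[2] after arc(right, 3): at (10,0), heading S
all 25 alternatives checked — unique.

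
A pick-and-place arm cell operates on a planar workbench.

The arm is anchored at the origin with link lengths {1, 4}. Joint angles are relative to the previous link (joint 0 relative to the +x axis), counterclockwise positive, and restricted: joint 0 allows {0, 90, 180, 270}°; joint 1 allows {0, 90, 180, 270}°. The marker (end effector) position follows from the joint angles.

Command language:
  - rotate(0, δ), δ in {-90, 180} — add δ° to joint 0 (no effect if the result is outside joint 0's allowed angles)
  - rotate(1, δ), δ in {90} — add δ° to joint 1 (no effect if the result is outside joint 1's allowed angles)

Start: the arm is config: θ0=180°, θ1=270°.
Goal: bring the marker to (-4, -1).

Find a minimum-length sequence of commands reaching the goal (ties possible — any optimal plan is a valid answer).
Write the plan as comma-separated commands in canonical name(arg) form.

t0: config: θ0=180°, θ1=270°
1. rotate(0, -90) → config: θ0=90°, θ1=270°
2. rotate(0, 180) → config: θ0=270°, θ1=270°
minimal: 2 command(s), checked below 2.

rotate(0, -90), rotate(0, 180)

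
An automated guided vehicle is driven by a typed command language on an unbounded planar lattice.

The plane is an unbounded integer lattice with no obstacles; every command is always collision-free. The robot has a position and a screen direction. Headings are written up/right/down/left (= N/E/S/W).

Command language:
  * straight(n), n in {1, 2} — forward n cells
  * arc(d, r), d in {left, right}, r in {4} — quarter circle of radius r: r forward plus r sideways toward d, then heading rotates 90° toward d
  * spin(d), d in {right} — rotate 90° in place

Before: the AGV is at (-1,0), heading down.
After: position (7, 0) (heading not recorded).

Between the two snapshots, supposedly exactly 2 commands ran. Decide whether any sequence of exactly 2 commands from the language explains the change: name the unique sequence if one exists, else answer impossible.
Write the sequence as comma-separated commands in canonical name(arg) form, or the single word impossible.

t0: at (-1,0), heading down
1. arc(left, 4) → at (3,-4), heading right
2. arc(left, 4) → at (7,0), heading up
no other 2-command option fits: unique.

arc(left, 4), arc(left, 4)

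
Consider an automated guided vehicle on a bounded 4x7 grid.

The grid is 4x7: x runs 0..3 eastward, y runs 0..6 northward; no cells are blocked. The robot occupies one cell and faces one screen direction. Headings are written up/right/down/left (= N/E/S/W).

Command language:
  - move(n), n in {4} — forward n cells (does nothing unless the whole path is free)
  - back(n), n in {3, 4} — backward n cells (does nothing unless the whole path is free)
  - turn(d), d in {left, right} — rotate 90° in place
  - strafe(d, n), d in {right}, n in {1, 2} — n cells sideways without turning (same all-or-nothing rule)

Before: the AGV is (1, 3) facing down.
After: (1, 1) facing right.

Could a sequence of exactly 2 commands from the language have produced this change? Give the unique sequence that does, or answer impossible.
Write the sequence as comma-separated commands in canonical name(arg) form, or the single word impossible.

key: position moved to (1,1) AND the heading swung to E — translation plus rotation needed
begin: (1, 3) facing down
t=1 turn(left) ⇒ (1, 3) facing right
t=2 strafe(right, 2) ⇒ (1, 1) facing right
no other 2-command option fits: unique.

turn(left), strafe(right, 2)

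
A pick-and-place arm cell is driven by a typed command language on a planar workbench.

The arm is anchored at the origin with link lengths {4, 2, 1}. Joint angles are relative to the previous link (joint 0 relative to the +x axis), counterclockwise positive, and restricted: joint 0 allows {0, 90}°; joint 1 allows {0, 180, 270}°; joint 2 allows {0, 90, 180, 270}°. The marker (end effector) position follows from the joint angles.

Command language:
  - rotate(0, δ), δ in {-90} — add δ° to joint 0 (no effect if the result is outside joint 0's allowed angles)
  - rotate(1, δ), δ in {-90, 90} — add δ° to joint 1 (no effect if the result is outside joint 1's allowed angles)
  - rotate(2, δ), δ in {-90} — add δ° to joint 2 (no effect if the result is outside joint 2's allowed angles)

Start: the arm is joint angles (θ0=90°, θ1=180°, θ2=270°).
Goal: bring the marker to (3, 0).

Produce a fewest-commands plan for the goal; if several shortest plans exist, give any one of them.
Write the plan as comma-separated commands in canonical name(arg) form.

rotate(2, -90), rotate(0, -90)

t0: joint angles (θ0=90°, θ1=180°, θ2=270°)
t=1 rotate(2, -90) ⇒ joint angles (θ0=90°, θ1=180°, θ2=180°)
t=2 rotate(0, -90) ⇒ joint angles (θ0=0°, θ1=180°, θ2=180°)
minimal: 2 command(s), checked below 2.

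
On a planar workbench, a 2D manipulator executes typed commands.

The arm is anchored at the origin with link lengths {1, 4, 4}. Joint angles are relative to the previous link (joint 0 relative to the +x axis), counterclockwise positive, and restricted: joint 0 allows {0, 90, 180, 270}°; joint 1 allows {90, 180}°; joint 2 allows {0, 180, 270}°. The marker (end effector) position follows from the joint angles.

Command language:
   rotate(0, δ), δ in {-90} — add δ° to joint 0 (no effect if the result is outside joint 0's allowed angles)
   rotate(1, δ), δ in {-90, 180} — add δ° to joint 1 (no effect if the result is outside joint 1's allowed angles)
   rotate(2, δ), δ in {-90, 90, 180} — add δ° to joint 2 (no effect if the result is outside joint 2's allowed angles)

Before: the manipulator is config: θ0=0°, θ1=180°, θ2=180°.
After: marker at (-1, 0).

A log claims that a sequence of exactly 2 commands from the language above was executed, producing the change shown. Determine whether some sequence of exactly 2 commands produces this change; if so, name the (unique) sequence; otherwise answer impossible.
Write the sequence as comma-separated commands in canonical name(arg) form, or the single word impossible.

rotate(0, -90), rotate(0, -90)

begin: config: θ0=0°, θ1=180°, θ2=180°
t=1 rotate(0, -90) ⇒ config: θ0=270°, θ1=180°, θ2=180°
t=2 rotate(0, -90) ⇒ config: θ0=180°, θ1=180°, θ2=180°
all 36 alternatives checked — unique.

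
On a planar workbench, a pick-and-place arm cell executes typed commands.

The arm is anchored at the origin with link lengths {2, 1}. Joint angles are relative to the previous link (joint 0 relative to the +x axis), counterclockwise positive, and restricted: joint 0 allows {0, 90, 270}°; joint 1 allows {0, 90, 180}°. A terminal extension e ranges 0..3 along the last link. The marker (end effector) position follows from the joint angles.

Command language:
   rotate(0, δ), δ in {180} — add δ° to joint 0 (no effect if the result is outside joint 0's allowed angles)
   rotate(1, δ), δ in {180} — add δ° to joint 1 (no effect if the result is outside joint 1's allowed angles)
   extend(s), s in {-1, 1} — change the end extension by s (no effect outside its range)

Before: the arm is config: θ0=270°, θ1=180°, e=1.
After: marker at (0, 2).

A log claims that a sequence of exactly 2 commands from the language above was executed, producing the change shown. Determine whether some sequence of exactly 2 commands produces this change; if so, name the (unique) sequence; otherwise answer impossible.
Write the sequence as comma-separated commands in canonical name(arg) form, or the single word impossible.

initial: config: θ0=270°, θ1=180°, e=1
[1] after extend(1): config: θ0=270°, θ1=180°, e=2
[2] after extend(1): config: θ0=270°, θ1=180°, e=3
all 16 alternatives checked — unique.

extend(1), extend(1)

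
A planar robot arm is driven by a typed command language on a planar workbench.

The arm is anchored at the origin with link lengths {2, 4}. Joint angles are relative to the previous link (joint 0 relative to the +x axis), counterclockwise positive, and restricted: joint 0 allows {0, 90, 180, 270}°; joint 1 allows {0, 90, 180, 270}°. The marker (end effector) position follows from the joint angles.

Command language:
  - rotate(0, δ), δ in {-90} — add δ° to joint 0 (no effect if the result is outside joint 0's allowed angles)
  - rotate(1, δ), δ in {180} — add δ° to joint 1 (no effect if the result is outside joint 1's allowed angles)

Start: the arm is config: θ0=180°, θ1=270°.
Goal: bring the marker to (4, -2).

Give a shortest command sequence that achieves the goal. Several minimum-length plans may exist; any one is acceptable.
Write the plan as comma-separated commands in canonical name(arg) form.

rotate(0, -90), rotate(0, -90), rotate(0, -90), rotate(1, 180)

t0: config: θ0=180°, θ1=270°
t=1 rotate(0, -90) ⇒ config: θ0=90°, θ1=270°
t=2 rotate(0, -90) ⇒ config: θ0=0°, θ1=270°
t=3 rotate(0, -90) ⇒ config: θ0=270°, θ1=270°
t=4 rotate(1, 180) ⇒ config: θ0=270°, θ1=90°
shorter routes all fall short; 4 is best.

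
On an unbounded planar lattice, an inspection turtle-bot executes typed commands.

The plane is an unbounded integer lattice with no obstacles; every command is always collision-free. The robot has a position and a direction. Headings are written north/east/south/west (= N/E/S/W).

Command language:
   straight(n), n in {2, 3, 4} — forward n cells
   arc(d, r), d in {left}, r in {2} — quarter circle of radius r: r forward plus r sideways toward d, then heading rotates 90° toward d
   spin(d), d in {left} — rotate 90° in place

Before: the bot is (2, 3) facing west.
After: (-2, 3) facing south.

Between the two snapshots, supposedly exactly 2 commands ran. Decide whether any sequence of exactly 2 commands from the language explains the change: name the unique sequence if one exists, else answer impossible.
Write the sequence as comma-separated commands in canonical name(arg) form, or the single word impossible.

straight(4), spin(left)

key: running spin(left) before straight(4) would end elsewhere — order is forced
initial: (2, 3) facing west
step 1 (straight(4)): (-2, 3) facing west
step 2 (spin(left)): (-2, 3) facing south
no rival 2-sequence matches.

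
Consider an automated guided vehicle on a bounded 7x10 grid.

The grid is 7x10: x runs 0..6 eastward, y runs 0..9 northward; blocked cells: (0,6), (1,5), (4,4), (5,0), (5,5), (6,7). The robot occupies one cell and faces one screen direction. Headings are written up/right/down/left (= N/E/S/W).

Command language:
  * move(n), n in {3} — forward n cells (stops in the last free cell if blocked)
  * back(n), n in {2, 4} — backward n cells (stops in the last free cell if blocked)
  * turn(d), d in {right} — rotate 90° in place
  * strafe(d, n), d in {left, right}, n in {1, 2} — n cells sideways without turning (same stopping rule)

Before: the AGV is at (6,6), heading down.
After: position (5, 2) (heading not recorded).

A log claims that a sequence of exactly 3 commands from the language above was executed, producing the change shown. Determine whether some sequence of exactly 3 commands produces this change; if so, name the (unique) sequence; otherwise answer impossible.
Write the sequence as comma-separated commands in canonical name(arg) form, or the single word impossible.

impossible

no 3-step route produces this change.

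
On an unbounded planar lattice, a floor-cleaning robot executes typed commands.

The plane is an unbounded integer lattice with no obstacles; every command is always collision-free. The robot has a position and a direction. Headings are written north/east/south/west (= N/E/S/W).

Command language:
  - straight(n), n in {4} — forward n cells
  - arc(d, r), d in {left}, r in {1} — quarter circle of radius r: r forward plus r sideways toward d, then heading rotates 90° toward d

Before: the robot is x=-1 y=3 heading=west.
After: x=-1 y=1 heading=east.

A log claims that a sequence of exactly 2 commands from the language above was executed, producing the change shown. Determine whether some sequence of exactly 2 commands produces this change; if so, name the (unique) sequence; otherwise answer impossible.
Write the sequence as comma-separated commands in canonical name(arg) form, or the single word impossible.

key: position moved to (-1,1) AND the heading swung to E — translation plus rotation needed
t0: x=-1 y=3 heading=west
[1] after arc(left, 1): x=-2 y=2 heading=south
[2] after arc(left, 1): x=-1 y=1 heading=east
no rival 2-sequence matches.

arc(left, 1), arc(left, 1)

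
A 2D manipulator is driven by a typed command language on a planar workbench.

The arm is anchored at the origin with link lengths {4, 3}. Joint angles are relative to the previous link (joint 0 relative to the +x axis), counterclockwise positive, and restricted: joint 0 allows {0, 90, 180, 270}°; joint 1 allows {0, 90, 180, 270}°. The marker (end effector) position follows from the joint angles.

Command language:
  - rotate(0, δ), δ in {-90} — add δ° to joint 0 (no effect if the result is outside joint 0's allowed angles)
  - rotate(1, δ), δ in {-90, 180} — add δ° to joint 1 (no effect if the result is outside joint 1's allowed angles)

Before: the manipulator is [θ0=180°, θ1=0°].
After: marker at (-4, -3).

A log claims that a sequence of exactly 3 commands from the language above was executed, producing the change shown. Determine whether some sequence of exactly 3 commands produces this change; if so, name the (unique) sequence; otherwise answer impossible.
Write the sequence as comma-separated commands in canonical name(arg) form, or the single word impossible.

rotate(1, -90), rotate(1, -90), rotate(1, -90)

t0: [θ0=180°, θ1=0°]
1. rotate(1, -90) → [θ0=180°, θ1=270°]
2. rotate(1, -90) → [θ0=180°, θ1=180°]
3. rotate(1, -90) → [θ0=180°, θ1=90°]
no rival 3-sequence matches.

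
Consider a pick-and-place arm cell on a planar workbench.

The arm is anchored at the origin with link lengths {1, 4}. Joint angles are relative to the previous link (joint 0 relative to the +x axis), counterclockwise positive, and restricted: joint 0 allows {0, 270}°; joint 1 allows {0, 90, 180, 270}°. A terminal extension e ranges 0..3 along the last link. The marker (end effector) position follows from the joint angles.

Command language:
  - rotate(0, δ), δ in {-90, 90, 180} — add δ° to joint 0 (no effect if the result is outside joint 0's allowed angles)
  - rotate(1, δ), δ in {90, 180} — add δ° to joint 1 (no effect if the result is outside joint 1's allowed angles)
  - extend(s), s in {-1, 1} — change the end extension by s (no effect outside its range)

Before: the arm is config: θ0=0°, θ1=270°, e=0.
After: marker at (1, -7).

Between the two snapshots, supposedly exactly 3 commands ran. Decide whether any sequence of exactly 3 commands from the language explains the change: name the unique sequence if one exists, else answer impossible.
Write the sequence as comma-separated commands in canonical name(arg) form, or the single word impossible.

t0: config: θ0=0°, θ1=270°, e=0
[1] after extend(1): config: θ0=0°, θ1=270°, e=1
[2] after extend(1): config: θ0=0°, θ1=270°, e=2
[3] after extend(1): config: θ0=0°, θ1=270°, e=3
uniquely the one of 343 3-step routes that fits.

extend(1), extend(1), extend(1)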